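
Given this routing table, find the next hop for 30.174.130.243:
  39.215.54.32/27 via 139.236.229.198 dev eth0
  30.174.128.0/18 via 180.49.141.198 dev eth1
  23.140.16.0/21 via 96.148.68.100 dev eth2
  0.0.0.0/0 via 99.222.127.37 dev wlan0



Longest prefix match for 30.174.130.243:
  /27 39.215.54.32: no
  /18 30.174.128.0: MATCH
  /21 23.140.16.0: no
  /0 0.0.0.0: MATCH
Selected: next-hop 180.49.141.198 via eth1 (matched /18)


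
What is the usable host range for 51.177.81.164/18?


Network: 51.177.64.0
Broadcast: 51.177.127.255
First usable = network + 1
Last usable = broadcast - 1
Range: 51.177.64.1 to 51.177.127.254


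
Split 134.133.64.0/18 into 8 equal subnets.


New prefix = 18 + 3 = 21
Each subnet has 2048 addresses
  134.133.64.0/21
  134.133.72.0/21
  134.133.80.0/21
  134.133.88.0/21
  134.133.96.0/21
  134.133.104.0/21
  134.133.112.0/21
  134.133.120.0/21
Subnets: 134.133.64.0/21, 134.133.72.0/21, 134.133.80.0/21, 134.133.88.0/21, 134.133.96.0/21, 134.133.104.0/21, 134.133.112.0/21, 134.133.120.0/21


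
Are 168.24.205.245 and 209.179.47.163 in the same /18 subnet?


Mask: 255.255.192.0
168.24.205.245 AND mask = 168.24.192.0
209.179.47.163 AND mask = 209.179.0.0
No, different subnets (168.24.192.0 vs 209.179.0.0)


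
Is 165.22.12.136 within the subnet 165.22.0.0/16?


Subnet network: 165.22.0.0
Test IP AND mask: 165.22.0.0
Yes, 165.22.12.136 is in 165.22.0.0/16


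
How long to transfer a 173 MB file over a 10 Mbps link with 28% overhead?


Effective throughput = 10 * (1 - 28/100) = 7.2 Mbps
File size in Mb = 173 * 8 = 1384 Mb
Time = 1384 / 7.2
Time = 192.2222 seconds


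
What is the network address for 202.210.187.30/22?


IP:   11001010.11010010.10111011.00011110
Mask: 11111111.11111111.11111100.00000000
AND operation:
Net:  11001010.11010010.10111000.00000000
Network: 202.210.184.0/22


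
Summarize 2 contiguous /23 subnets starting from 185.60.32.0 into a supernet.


Original prefix: /23
Number of subnets: 2 = 2^1
New prefix = 23 - 1 = 22
Supernet: 185.60.32.0/22


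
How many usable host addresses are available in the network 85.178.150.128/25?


Host bits = 32 - 25 = 7
Total addresses = 2^7 = 128
Usable = total - 2 (network and broadcast)
Usable hosts: 126


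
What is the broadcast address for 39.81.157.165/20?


Network: 39.81.144.0/20
Host bits = 12
Set all host bits to 1:
Broadcast: 39.81.159.255


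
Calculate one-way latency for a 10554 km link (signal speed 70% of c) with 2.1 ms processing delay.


Speed = 0.7 * 3e5 km/s = 210000 km/s
Propagation delay = 10554 / 210000 = 0.0503 s = 50.2571 ms
Processing delay = 2.1 ms
Total one-way latency = 52.3571 ms


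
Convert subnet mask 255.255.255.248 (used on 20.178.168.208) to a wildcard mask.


Subnet mask: 255.255.255.248
Wildcard = 255.255.255.255 - subnet mask
255 - 255 = 0
255 - 255 = 0
255 - 255 = 0
255 - 248 = 7
Wildcard: 0.0.0.7


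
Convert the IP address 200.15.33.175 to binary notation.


200 = 11001000
15 = 00001111
33 = 00100001
175 = 10101111
Binary: 11001000.00001111.00100001.10101111


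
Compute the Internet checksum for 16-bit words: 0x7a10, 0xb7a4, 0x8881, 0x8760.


Sum all words (with carry folding):
+ 0x7a10 = 0x7a10
+ 0xb7a4 = 0x31b5
+ 0x8881 = 0xba36
+ 0x8760 = 0x4197
One's complement: ~0x4197
Checksum = 0xbe68


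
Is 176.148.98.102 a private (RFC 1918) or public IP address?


RFC 1918 private ranges:
  10.0.0.0/8 (10.0.0.0 - 10.255.255.255)
  172.16.0.0/12 (172.16.0.0 - 172.31.255.255)
  192.168.0.0/16 (192.168.0.0 - 192.168.255.255)
Public (not in any RFC 1918 range)


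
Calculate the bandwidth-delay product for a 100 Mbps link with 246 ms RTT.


BDP = bandwidth * RTT
= 100 Mbps * 246 ms
= 100 * 1e6 * 246 / 1000 bits
= 24600000 bits
= 3075000 bytes
= 3002.9297 KB
BDP = 24600000 bits (3075000 bytes)


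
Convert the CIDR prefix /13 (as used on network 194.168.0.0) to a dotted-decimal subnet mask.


/13 means 13 network bits, 19 host bits
Binary: 11111111111110000000000000000000
Mask: 255.248.0.0


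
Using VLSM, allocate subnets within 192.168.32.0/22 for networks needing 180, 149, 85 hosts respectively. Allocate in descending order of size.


180 hosts -> /24 (254 usable): 192.168.32.0/24
149 hosts -> /24 (254 usable): 192.168.33.0/24
85 hosts -> /25 (126 usable): 192.168.34.0/25
Allocation: 192.168.32.0/24 (180 hosts, 254 usable); 192.168.33.0/24 (149 hosts, 254 usable); 192.168.34.0/25 (85 hosts, 126 usable)


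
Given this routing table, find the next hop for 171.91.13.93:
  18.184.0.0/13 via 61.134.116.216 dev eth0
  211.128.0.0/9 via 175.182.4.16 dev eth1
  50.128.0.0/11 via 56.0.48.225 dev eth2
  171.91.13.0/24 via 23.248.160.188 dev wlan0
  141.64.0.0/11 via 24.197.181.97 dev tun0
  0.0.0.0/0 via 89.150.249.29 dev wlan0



Longest prefix match for 171.91.13.93:
  /13 18.184.0.0: no
  /9 211.128.0.0: no
  /11 50.128.0.0: no
  /24 171.91.13.0: MATCH
  /11 141.64.0.0: no
  /0 0.0.0.0: MATCH
Selected: next-hop 23.248.160.188 via wlan0 (matched /24)


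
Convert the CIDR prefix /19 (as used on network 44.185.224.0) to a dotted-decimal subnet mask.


/19 means 19 network bits, 13 host bits
Binary: 11111111111111111110000000000000
Mask: 255.255.224.0


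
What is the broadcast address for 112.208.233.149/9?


Network: 112.128.0.0/9
Host bits = 23
Set all host bits to 1:
Broadcast: 112.255.255.255


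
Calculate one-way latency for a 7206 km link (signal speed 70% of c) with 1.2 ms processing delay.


Speed = 0.7 * 3e5 km/s = 210000 km/s
Propagation delay = 7206 / 210000 = 0.0343 s = 34.3143 ms
Processing delay = 1.2 ms
Total one-way latency = 35.5143 ms


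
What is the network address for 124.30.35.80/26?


IP:   01111100.00011110.00100011.01010000
Mask: 11111111.11111111.11111111.11000000
AND operation:
Net:  01111100.00011110.00100011.01000000
Network: 124.30.35.64/26


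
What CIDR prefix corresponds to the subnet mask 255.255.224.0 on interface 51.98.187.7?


Binary: 11111111.11111111.11100000.00000000
Count leading 1s
Prefix: /19


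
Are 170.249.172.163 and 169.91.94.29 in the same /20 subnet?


Mask: 255.255.240.0
170.249.172.163 AND mask = 170.249.160.0
169.91.94.29 AND mask = 169.91.80.0
No, different subnets (170.249.160.0 vs 169.91.80.0)


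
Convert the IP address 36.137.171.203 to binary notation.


36 = 00100100
137 = 10001001
171 = 10101011
203 = 11001011
Binary: 00100100.10001001.10101011.11001011


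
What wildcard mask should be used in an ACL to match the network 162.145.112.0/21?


Subnet mask: 255.255.248.0
Wildcard = 255.255.255.255 - subnet mask
255 - 255 = 0
255 - 255 = 0
255 - 248 = 7
255 - 0 = 255
Wildcard: 0.0.7.255


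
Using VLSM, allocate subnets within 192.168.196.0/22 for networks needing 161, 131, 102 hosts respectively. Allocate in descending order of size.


161 hosts -> /24 (254 usable): 192.168.196.0/24
131 hosts -> /24 (254 usable): 192.168.197.0/24
102 hosts -> /25 (126 usable): 192.168.198.0/25
Allocation: 192.168.196.0/24 (161 hosts, 254 usable); 192.168.197.0/24 (131 hosts, 254 usable); 192.168.198.0/25 (102 hosts, 126 usable)


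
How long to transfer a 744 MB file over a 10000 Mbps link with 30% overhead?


Effective throughput = 10000 * (1 - 30/100) = 7000 Mbps
File size in Mb = 744 * 8 = 5952 Mb
Time = 5952 / 7000
Time = 0.8503 seconds


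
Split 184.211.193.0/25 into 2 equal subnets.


New prefix = 25 + 1 = 26
Each subnet has 64 addresses
  184.211.193.0/26
  184.211.193.64/26
Subnets: 184.211.193.0/26, 184.211.193.64/26


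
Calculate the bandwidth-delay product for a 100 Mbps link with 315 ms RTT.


BDP = bandwidth * RTT
= 100 Mbps * 315 ms
= 100 * 1e6 * 315 / 1000 bits
= 31500000 bits
= 3937500 bytes
= 3845.2148 KB
BDP = 31500000 bits (3937500 bytes)


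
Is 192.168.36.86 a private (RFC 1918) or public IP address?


RFC 1918 private ranges:
  10.0.0.0/8 (10.0.0.0 - 10.255.255.255)
  172.16.0.0/12 (172.16.0.0 - 172.31.255.255)
  192.168.0.0/16 (192.168.0.0 - 192.168.255.255)
Private (in 192.168.0.0/16)


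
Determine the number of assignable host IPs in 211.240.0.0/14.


Host bits = 32 - 14 = 18
Total addresses = 2^18 = 262144
Usable = total - 2 (network and broadcast)
Usable hosts: 262142


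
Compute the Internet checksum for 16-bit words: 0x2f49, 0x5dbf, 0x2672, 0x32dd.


Sum all words (with carry folding):
+ 0x2f49 = 0x2f49
+ 0x5dbf = 0x8d08
+ 0x2672 = 0xb37a
+ 0x32dd = 0xe657
One's complement: ~0xe657
Checksum = 0x19a8


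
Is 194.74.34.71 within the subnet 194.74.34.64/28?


Subnet network: 194.74.34.64
Test IP AND mask: 194.74.34.64
Yes, 194.74.34.71 is in 194.74.34.64/28


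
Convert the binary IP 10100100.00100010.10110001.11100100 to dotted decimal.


10100100 = 164
00100010 = 34
10110001 = 177
11100100 = 228
IP: 164.34.177.228


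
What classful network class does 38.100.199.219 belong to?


First octet: 38
Binary: 00100110
0xxxxxxx -> Class A (1-126)
Class A, default mask 255.0.0.0 (/8)


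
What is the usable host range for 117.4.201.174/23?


Network: 117.4.200.0
Broadcast: 117.4.201.255
First usable = network + 1
Last usable = broadcast - 1
Range: 117.4.200.1 to 117.4.201.254


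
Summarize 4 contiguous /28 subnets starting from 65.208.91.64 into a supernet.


Original prefix: /28
Number of subnets: 4 = 2^2
New prefix = 28 - 2 = 26
Supernet: 65.208.91.64/26


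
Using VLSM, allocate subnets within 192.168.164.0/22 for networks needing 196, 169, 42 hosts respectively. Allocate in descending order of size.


196 hosts -> /24 (254 usable): 192.168.164.0/24
169 hosts -> /24 (254 usable): 192.168.165.0/24
42 hosts -> /26 (62 usable): 192.168.166.0/26
Allocation: 192.168.164.0/24 (196 hosts, 254 usable); 192.168.165.0/24 (169 hosts, 254 usable); 192.168.166.0/26 (42 hosts, 62 usable)


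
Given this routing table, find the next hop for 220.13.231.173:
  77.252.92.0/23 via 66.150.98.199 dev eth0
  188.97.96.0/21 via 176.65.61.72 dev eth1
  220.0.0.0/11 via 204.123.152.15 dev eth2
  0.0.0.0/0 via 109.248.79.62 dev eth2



Longest prefix match for 220.13.231.173:
  /23 77.252.92.0: no
  /21 188.97.96.0: no
  /11 220.0.0.0: MATCH
  /0 0.0.0.0: MATCH
Selected: next-hop 204.123.152.15 via eth2 (matched /11)


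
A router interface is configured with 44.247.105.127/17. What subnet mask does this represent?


/17 means 17 network bits, 15 host bits
Binary: 11111111111111111000000000000000
Mask: 255.255.128.0


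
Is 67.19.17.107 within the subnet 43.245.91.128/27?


Subnet network: 43.245.91.128
Test IP AND mask: 67.19.17.96
No, 67.19.17.107 is not in 43.245.91.128/27


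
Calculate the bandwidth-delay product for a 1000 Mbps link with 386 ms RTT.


BDP = bandwidth * RTT
= 1000 Mbps * 386 ms
= 1000 * 1e6 * 386 / 1000 bits
= 386000000 bits
= 48250000 bytes
= 47119.1406 KB
BDP = 386000000 bits (48250000 bytes)


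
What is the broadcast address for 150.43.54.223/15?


Network: 150.42.0.0/15
Host bits = 17
Set all host bits to 1:
Broadcast: 150.43.255.255


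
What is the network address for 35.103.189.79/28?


IP:   00100011.01100111.10111101.01001111
Mask: 11111111.11111111.11111111.11110000
AND operation:
Net:  00100011.01100111.10111101.01000000
Network: 35.103.189.64/28


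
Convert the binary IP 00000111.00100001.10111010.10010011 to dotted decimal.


00000111 = 7
00100001 = 33
10111010 = 186
10010011 = 147
IP: 7.33.186.147


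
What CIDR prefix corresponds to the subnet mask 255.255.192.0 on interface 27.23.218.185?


Binary: 11111111.11111111.11000000.00000000
Count leading 1s
Prefix: /18


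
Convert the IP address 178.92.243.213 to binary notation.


178 = 10110010
92 = 01011100
243 = 11110011
213 = 11010101
Binary: 10110010.01011100.11110011.11010101


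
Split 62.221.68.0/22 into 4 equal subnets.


New prefix = 22 + 2 = 24
Each subnet has 256 addresses
  62.221.68.0/24
  62.221.69.0/24
  62.221.70.0/24
  62.221.71.0/24
Subnets: 62.221.68.0/24, 62.221.69.0/24, 62.221.70.0/24, 62.221.71.0/24


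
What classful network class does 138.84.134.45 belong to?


First octet: 138
Binary: 10001010
10xxxxxx -> Class B (128-191)
Class B, default mask 255.255.0.0 (/16)


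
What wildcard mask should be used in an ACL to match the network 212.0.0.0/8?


Subnet mask: 255.0.0.0
Wildcard = 255.255.255.255 - subnet mask
255 - 255 = 0
255 - 0 = 255
255 - 0 = 255
255 - 0 = 255
Wildcard: 0.255.255.255


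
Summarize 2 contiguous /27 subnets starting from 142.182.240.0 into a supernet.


Original prefix: /27
Number of subnets: 2 = 2^1
New prefix = 27 - 1 = 26
Supernet: 142.182.240.0/26


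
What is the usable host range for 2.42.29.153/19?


Network: 2.42.0.0
Broadcast: 2.42.31.255
First usable = network + 1
Last usable = broadcast - 1
Range: 2.42.0.1 to 2.42.31.254


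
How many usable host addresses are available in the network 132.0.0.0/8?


Host bits = 32 - 8 = 24
Total addresses = 2^24 = 16777216
Usable = total - 2 (network and broadcast)
Usable hosts: 16777214


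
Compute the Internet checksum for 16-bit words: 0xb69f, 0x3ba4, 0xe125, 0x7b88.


Sum all words (with carry folding):
+ 0xb69f = 0xb69f
+ 0x3ba4 = 0xf243
+ 0xe125 = 0xd369
+ 0x7b88 = 0x4ef2
One's complement: ~0x4ef2
Checksum = 0xb10d


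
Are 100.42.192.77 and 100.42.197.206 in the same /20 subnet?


Mask: 255.255.240.0
100.42.192.77 AND mask = 100.42.192.0
100.42.197.206 AND mask = 100.42.192.0
Yes, same subnet (100.42.192.0)


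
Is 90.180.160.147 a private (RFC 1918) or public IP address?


RFC 1918 private ranges:
  10.0.0.0/8 (10.0.0.0 - 10.255.255.255)
  172.16.0.0/12 (172.16.0.0 - 172.31.255.255)
  192.168.0.0/16 (192.168.0.0 - 192.168.255.255)
Public (not in any RFC 1918 range)


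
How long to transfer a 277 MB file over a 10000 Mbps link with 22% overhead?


Effective throughput = 10000 * (1 - 22/100) = 7800 Mbps
File size in Mb = 277 * 8 = 2216 Mb
Time = 2216 / 7800
Time = 0.2841 seconds


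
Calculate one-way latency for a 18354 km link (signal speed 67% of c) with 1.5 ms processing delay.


Speed = 0.67 * 3e5 km/s = 201000 km/s
Propagation delay = 18354 / 201000 = 0.0913 s = 91.3134 ms
Processing delay = 1.5 ms
Total one-way latency = 92.8134 ms


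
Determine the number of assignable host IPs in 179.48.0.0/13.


Host bits = 32 - 13 = 19
Total addresses = 2^19 = 524288
Usable = total - 2 (network and broadcast)
Usable hosts: 524286


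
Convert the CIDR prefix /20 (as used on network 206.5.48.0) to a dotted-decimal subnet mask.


/20 means 20 network bits, 12 host bits
Binary: 11111111111111111111000000000000
Mask: 255.255.240.0


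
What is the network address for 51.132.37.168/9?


IP:   00110011.10000100.00100101.10101000
Mask: 11111111.10000000.00000000.00000000
AND operation:
Net:  00110011.10000000.00000000.00000000
Network: 51.128.0.0/9


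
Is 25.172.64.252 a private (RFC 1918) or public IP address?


RFC 1918 private ranges:
  10.0.0.0/8 (10.0.0.0 - 10.255.255.255)
  172.16.0.0/12 (172.16.0.0 - 172.31.255.255)
  192.168.0.0/16 (192.168.0.0 - 192.168.255.255)
Public (not in any RFC 1918 range)


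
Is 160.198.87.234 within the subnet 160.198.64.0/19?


Subnet network: 160.198.64.0
Test IP AND mask: 160.198.64.0
Yes, 160.198.87.234 is in 160.198.64.0/19


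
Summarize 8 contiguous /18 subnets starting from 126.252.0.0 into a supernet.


Original prefix: /18
Number of subnets: 8 = 2^3
New prefix = 18 - 3 = 15
Supernet: 126.252.0.0/15


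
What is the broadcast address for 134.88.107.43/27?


Network: 134.88.107.32/27
Host bits = 5
Set all host bits to 1:
Broadcast: 134.88.107.63


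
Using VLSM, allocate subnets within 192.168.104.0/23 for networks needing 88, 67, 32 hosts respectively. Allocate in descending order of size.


88 hosts -> /25 (126 usable): 192.168.104.0/25
67 hosts -> /25 (126 usable): 192.168.104.128/25
32 hosts -> /26 (62 usable): 192.168.105.0/26
Allocation: 192.168.104.0/25 (88 hosts, 126 usable); 192.168.104.128/25 (67 hosts, 126 usable); 192.168.105.0/26 (32 hosts, 62 usable)


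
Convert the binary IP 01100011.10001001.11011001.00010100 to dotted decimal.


01100011 = 99
10001001 = 137
11011001 = 217
00010100 = 20
IP: 99.137.217.20


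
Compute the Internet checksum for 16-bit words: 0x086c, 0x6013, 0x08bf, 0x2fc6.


Sum all words (with carry folding):
+ 0x086c = 0x086c
+ 0x6013 = 0x687f
+ 0x08bf = 0x713e
+ 0x2fc6 = 0xa104
One's complement: ~0xa104
Checksum = 0x5efb


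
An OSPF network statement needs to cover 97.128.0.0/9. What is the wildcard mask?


Subnet mask: 255.128.0.0
Wildcard = 255.255.255.255 - subnet mask
255 - 255 = 0
255 - 128 = 127
255 - 0 = 255
255 - 0 = 255
Wildcard: 0.127.255.255


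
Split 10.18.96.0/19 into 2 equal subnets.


New prefix = 19 + 1 = 20
Each subnet has 4096 addresses
  10.18.96.0/20
  10.18.112.0/20
Subnets: 10.18.96.0/20, 10.18.112.0/20


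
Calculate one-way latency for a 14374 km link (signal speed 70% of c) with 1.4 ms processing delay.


Speed = 0.7 * 3e5 km/s = 210000 km/s
Propagation delay = 14374 / 210000 = 0.0684 s = 68.4476 ms
Processing delay = 1.4 ms
Total one-way latency = 69.8476 ms


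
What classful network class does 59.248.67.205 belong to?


First octet: 59
Binary: 00111011
0xxxxxxx -> Class A (1-126)
Class A, default mask 255.0.0.0 (/8)


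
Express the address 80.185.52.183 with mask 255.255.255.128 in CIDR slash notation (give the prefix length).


Binary: 11111111.11111111.11111111.10000000
Count leading 1s
Prefix: /25


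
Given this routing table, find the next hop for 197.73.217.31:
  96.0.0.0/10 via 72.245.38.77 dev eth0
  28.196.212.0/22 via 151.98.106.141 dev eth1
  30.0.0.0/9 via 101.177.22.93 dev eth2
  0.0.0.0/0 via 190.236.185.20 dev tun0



Longest prefix match for 197.73.217.31:
  /10 96.0.0.0: no
  /22 28.196.212.0: no
  /9 30.0.0.0: no
  /0 0.0.0.0: MATCH
Selected: next-hop 190.236.185.20 via tun0 (matched /0)


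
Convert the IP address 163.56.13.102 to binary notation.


163 = 10100011
56 = 00111000
13 = 00001101
102 = 01100110
Binary: 10100011.00111000.00001101.01100110


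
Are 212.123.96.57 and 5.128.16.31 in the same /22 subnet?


Mask: 255.255.252.0
212.123.96.57 AND mask = 212.123.96.0
5.128.16.31 AND mask = 5.128.16.0
No, different subnets (212.123.96.0 vs 5.128.16.0)


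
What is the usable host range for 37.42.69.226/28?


Network: 37.42.69.224
Broadcast: 37.42.69.239
First usable = network + 1
Last usable = broadcast - 1
Range: 37.42.69.225 to 37.42.69.238


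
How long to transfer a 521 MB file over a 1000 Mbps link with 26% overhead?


Effective throughput = 1000 * (1 - 26/100) = 740 Mbps
File size in Mb = 521 * 8 = 4168 Mb
Time = 4168 / 740
Time = 5.6324 seconds


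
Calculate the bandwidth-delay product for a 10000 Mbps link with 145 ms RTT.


BDP = bandwidth * RTT
= 10000 Mbps * 145 ms
= 10000 * 1e6 * 145 / 1000 bits
= 1450000000 bits
= 181250000 bytes
= 177001.9531 KB
BDP = 1450000000 bits (181250000 bytes)


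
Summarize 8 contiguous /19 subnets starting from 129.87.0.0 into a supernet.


Original prefix: /19
Number of subnets: 8 = 2^3
New prefix = 19 - 3 = 16
Supernet: 129.87.0.0/16


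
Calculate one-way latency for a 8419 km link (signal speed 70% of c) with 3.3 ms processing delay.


Speed = 0.7 * 3e5 km/s = 210000 km/s
Propagation delay = 8419 / 210000 = 0.0401 s = 40.0905 ms
Processing delay = 3.3 ms
Total one-way latency = 43.3905 ms


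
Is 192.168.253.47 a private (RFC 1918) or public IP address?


RFC 1918 private ranges:
  10.0.0.0/8 (10.0.0.0 - 10.255.255.255)
  172.16.0.0/12 (172.16.0.0 - 172.31.255.255)
  192.168.0.0/16 (192.168.0.0 - 192.168.255.255)
Private (in 192.168.0.0/16)


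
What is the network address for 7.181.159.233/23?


IP:   00000111.10110101.10011111.11101001
Mask: 11111111.11111111.11111110.00000000
AND operation:
Net:  00000111.10110101.10011110.00000000
Network: 7.181.158.0/23


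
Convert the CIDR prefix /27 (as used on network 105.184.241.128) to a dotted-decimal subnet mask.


/27 means 27 network bits, 5 host bits
Binary: 11111111111111111111111111100000
Mask: 255.255.255.224


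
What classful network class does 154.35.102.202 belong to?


First octet: 154
Binary: 10011010
10xxxxxx -> Class B (128-191)
Class B, default mask 255.255.0.0 (/16)


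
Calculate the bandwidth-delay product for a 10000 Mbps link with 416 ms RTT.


BDP = bandwidth * RTT
= 10000 Mbps * 416 ms
= 10000 * 1e6 * 416 / 1000 bits
= 4160000000 bits
= 520000000 bytes
= 507812.5 KB
BDP = 4160000000 bits (520000000 bytes)


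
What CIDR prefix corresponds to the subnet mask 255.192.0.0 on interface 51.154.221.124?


Binary: 11111111.11000000.00000000.00000000
Count leading 1s
Prefix: /10


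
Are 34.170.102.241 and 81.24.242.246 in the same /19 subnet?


Mask: 255.255.224.0
34.170.102.241 AND mask = 34.170.96.0
81.24.242.246 AND mask = 81.24.224.0
No, different subnets (34.170.96.0 vs 81.24.224.0)


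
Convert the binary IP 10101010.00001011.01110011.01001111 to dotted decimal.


10101010 = 170
00001011 = 11
01110011 = 115
01001111 = 79
IP: 170.11.115.79


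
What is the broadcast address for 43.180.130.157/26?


Network: 43.180.130.128/26
Host bits = 6
Set all host bits to 1:
Broadcast: 43.180.130.191


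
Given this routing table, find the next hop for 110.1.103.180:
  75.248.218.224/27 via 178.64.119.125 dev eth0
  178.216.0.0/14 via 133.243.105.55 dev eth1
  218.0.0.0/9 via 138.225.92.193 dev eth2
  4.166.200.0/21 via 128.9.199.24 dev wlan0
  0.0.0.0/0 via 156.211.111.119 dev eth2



Longest prefix match for 110.1.103.180:
  /27 75.248.218.224: no
  /14 178.216.0.0: no
  /9 218.0.0.0: no
  /21 4.166.200.0: no
  /0 0.0.0.0: MATCH
Selected: next-hop 156.211.111.119 via eth2 (matched /0)


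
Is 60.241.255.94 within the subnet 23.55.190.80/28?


Subnet network: 23.55.190.80
Test IP AND mask: 60.241.255.80
No, 60.241.255.94 is not in 23.55.190.80/28


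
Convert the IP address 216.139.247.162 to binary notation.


216 = 11011000
139 = 10001011
247 = 11110111
162 = 10100010
Binary: 11011000.10001011.11110111.10100010


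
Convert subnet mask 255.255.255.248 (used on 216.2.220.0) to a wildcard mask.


Subnet mask: 255.255.255.248
Wildcard = 255.255.255.255 - subnet mask
255 - 255 = 0
255 - 255 = 0
255 - 255 = 0
255 - 248 = 7
Wildcard: 0.0.0.7


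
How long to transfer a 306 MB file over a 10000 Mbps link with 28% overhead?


Effective throughput = 10000 * (1 - 28/100) = 7200 Mbps
File size in Mb = 306 * 8 = 2448 Mb
Time = 2448 / 7200
Time = 0.34 seconds


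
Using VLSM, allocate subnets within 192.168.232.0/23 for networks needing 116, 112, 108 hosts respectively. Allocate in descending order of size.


116 hosts -> /25 (126 usable): 192.168.232.0/25
112 hosts -> /25 (126 usable): 192.168.232.128/25
108 hosts -> /25 (126 usable): 192.168.233.0/25
Allocation: 192.168.232.0/25 (116 hosts, 126 usable); 192.168.232.128/25 (112 hosts, 126 usable); 192.168.233.0/25 (108 hosts, 126 usable)


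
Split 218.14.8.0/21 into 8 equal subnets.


New prefix = 21 + 3 = 24
Each subnet has 256 addresses
  218.14.8.0/24
  218.14.9.0/24
  218.14.10.0/24
  218.14.11.0/24
  218.14.12.0/24
  218.14.13.0/24
  218.14.14.0/24
  218.14.15.0/24
Subnets: 218.14.8.0/24, 218.14.9.0/24, 218.14.10.0/24, 218.14.11.0/24, 218.14.12.0/24, 218.14.13.0/24, 218.14.14.0/24, 218.14.15.0/24


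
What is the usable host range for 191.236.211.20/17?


Network: 191.236.128.0
Broadcast: 191.236.255.255
First usable = network + 1
Last usable = broadcast - 1
Range: 191.236.128.1 to 191.236.255.254


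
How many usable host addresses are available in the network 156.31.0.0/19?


Host bits = 32 - 19 = 13
Total addresses = 2^13 = 8192
Usable = total - 2 (network and broadcast)
Usable hosts: 8190


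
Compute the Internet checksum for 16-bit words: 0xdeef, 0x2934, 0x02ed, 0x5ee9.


Sum all words (with carry folding):
+ 0xdeef = 0xdeef
+ 0x2934 = 0x0824
+ 0x02ed = 0x0b11
+ 0x5ee9 = 0x69fa
One's complement: ~0x69fa
Checksum = 0x9605


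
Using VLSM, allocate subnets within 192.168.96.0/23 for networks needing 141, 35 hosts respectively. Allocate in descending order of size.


141 hosts -> /24 (254 usable): 192.168.96.0/24
35 hosts -> /26 (62 usable): 192.168.97.0/26
Allocation: 192.168.96.0/24 (141 hosts, 254 usable); 192.168.97.0/26 (35 hosts, 62 usable)


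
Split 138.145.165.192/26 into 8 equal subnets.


New prefix = 26 + 3 = 29
Each subnet has 8 addresses
  138.145.165.192/29
  138.145.165.200/29
  138.145.165.208/29
  138.145.165.216/29
  138.145.165.224/29
  138.145.165.232/29
  138.145.165.240/29
  138.145.165.248/29
Subnets: 138.145.165.192/29, 138.145.165.200/29, 138.145.165.208/29, 138.145.165.216/29, 138.145.165.224/29, 138.145.165.232/29, 138.145.165.240/29, 138.145.165.248/29


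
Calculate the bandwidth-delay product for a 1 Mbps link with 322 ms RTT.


BDP = bandwidth * RTT
= 1 Mbps * 322 ms
= 1 * 1e6 * 322 / 1000 bits
= 322000 bits
= 40250 bytes
= 39.3066 KB
BDP = 322000 bits (40250 bytes)


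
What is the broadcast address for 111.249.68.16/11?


Network: 111.224.0.0/11
Host bits = 21
Set all host bits to 1:
Broadcast: 111.255.255.255


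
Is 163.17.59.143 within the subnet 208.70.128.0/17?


Subnet network: 208.70.128.0
Test IP AND mask: 163.17.0.0
No, 163.17.59.143 is not in 208.70.128.0/17


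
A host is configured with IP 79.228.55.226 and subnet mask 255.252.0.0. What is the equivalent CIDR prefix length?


Binary: 11111111.11111100.00000000.00000000
Count leading 1s
Prefix: /14


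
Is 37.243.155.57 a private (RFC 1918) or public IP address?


RFC 1918 private ranges:
  10.0.0.0/8 (10.0.0.0 - 10.255.255.255)
  172.16.0.0/12 (172.16.0.0 - 172.31.255.255)
  192.168.0.0/16 (192.168.0.0 - 192.168.255.255)
Public (not in any RFC 1918 range)


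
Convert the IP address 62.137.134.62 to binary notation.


62 = 00111110
137 = 10001001
134 = 10000110
62 = 00111110
Binary: 00111110.10001001.10000110.00111110


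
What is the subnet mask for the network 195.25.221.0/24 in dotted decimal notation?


/24 means 24 network bits, 8 host bits
Binary: 11111111111111111111111100000000
Mask: 255.255.255.0


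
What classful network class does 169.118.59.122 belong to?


First octet: 169
Binary: 10101001
10xxxxxx -> Class B (128-191)
Class B, default mask 255.255.0.0 (/16)


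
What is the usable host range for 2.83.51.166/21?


Network: 2.83.48.0
Broadcast: 2.83.55.255
First usable = network + 1
Last usable = broadcast - 1
Range: 2.83.48.1 to 2.83.55.254


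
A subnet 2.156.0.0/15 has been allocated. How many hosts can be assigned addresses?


Host bits = 32 - 15 = 17
Total addresses = 2^17 = 131072
Usable = total - 2 (network and broadcast)
Usable hosts: 131070


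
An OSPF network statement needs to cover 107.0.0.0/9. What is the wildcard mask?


Subnet mask: 255.128.0.0
Wildcard = 255.255.255.255 - subnet mask
255 - 255 = 0
255 - 128 = 127
255 - 0 = 255
255 - 0 = 255
Wildcard: 0.127.255.255


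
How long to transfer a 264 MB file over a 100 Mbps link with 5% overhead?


Effective throughput = 100 * (1 - 5/100) = 95 Mbps
File size in Mb = 264 * 8 = 2112 Mb
Time = 2112 / 95
Time = 22.2316 seconds


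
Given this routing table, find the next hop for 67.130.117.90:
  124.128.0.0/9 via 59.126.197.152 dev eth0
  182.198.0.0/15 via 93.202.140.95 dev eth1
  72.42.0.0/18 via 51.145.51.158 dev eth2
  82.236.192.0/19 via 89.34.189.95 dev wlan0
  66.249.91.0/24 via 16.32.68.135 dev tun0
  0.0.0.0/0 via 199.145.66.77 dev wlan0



Longest prefix match for 67.130.117.90:
  /9 124.128.0.0: no
  /15 182.198.0.0: no
  /18 72.42.0.0: no
  /19 82.236.192.0: no
  /24 66.249.91.0: no
  /0 0.0.0.0: MATCH
Selected: next-hop 199.145.66.77 via wlan0 (matched /0)


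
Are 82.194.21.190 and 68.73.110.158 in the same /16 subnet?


Mask: 255.255.0.0
82.194.21.190 AND mask = 82.194.0.0
68.73.110.158 AND mask = 68.73.0.0
No, different subnets (82.194.0.0 vs 68.73.0.0)


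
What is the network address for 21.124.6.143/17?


IP:   00010101.01111100.00000110.10001111
Mask: 11111111.11111111.10000000.00000000
AND operation:
Net:  00010101.01111100.00000000.00000000
Network: 21.124.0.0/17


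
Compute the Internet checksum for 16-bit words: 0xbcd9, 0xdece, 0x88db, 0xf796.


Sum all words (with carry folding):
+ 0xbcd9 = 0xbcd9
+ 0xdece = 0x9ba8
+ 0x88db = 0x2484
+ 0xf796 = 0x1c1b
One's complement: ~0x1c1b
Checksum = 0xe3e4


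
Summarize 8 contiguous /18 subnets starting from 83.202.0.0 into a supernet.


Original prefix: /18
Number of subnets: 8 = 2^3
New prefix = 18 - 3 = 15
Supernet: 83.202.0.0/15


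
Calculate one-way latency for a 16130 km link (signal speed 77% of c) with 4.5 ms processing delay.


Speed = 0.77 * 3e5 km/s = 231000 km/s
Propagation delay = 16130 / 231000 = 0.0698 s = 69.8268 ms
Processing delay = 4.5 ms
Total one-way latency = 74.3268 ms


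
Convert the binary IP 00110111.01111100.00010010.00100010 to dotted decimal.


00110111 = 55
01111100 = 124
00010010 = 18
00100010 = 34
IP: 55.124.18.34


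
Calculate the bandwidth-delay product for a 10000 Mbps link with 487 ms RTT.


BDP = bandwidth * RTT
= 10000 Mbps * 487 ms
= 10000 * 1e6 * 487 / 1000 bits
= 4870000000 bits
= 608750000 bytes
= 594482.4219 KB
BDP = 4870000000 bits (608750000 bytes)


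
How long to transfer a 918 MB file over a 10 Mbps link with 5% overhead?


Effective throughput = 10 * (1 - 5/100) = 9.5 Mbps
File size in Mb = 918 * 8 = 7344 Mb
Time = 7344 / 9.5
Time = 773.0526 seconds


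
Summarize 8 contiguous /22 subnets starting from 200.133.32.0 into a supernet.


Original prefix: /22
Number of subnets: 8 = 2^3
New prefix = 22 - 3 = 19
Supernet: 200.133.32.0/19


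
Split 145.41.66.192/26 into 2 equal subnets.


New prefix = 26 + 1 = 27
Each subnet has 32 addresses
  145.41.66.192/27
  145.41.66.224/27
Subnets: 145.41.66.192/27, 145.41.66.224/27


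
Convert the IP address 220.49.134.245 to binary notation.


220 = 11011100
49 = 00110001
134 = 10000110
245 = 11110101
Binary: 11011100.00110001.10000110.11110101


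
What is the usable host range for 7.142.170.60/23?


Network: 7.142.170.0
Broadcast: 7.142.171.255
First usable = network + 1
Last usable = broadcast - 1
Range: 7.142.170.1 to 7.142.171.254


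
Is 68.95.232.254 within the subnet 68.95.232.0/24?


Subnet network: 68.95.232.0
Test IP AND mask: 68.95.232.0
Yes, 68.95.232.254 is in 68.95.232.0/24


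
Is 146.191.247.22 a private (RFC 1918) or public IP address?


RFC 1918 private ranges:
  10.0.0.0/8 (10.0.0.0 - 10.255.255.255)
  172.16.0.0/12 (172.16.0.0 - 172.31.255.255)
  192.168.0.0/16 (192.168.0.0 - 192.168.255.255)
Public (not in any RFC 1918 range)


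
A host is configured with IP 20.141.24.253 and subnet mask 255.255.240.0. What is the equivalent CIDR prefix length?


Binary: 11111111.11111111.11110000.00000000
Count leading 1s
Prefix: /20


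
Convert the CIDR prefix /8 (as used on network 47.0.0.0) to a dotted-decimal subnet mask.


/8 means 8 network bits, 24 host bits
Binary: 11111111000000000000000000000000
Mask: 255.0.0.0


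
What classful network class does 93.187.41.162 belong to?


First octet: 93
Binary: 01011101
0xxxxxxx -> Class A (1-126)
Class A, default mask 255.0.0.0 (/8)


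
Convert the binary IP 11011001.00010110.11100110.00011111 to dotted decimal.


11011001 = 217
00010110 = 22
11100110 = 230
00011111 = 31
IP: 217.22.230.31


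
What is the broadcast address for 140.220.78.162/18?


Network: 140.220.64.0/18
Host bits = 14
Set all host bits to 1:
Broadcast: 140.220.127.255


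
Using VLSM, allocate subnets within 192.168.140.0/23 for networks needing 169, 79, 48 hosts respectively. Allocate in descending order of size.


169 hosts -> /24 (254 usable): 192.168.140.0/24
79 hosts -> /25 (126 usable): 192.168.141.0/25
48 hosts -> /26 (62 usable): 192.168.141.128/26
Allocation: 192.168.140.0/24 (169 hosts, 254 usable); 192.168.141.0/25 (79 hosts, 126 usable); 192.168.141.128/26 (48 hosts, 62 usable)


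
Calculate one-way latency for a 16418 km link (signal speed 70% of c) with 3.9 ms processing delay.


Speed = 0.7 * 3e5 km/s = 210000 km/s
Propagation delay = 16418 / 210000 = 0.0782 s = 78.181 ms
Processing delay = 3.9 ms
Total one-way latency = 82.081 ms


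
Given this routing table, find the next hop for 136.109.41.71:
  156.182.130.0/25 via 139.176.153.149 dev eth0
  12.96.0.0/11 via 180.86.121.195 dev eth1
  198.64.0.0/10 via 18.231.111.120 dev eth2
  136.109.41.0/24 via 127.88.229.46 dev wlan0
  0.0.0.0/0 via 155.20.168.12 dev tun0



Longest prefix match for 136.109.41.71:
  /25 156.182.130.0: no
  /11 12.96.0.0: no
  /10 198.64.0.0: no
  /24 136.109.41.0: MATCH
  /0 0.0.0.0: MATCH
Selected: next-hop 127.88.229.46 via wlan0 (matched /24)


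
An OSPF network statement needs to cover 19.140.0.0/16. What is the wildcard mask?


Subnet mask: 255.255.0.0
Wildcard = 255.255.255.255 - subnet mask
255 - 255 = 0
255 - 255 = 0
255 - 0 = 255
255 - 0 = 255
Wildcard: 0.0.255.255


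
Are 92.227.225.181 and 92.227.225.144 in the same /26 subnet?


Mask: 255.255.255.192
92.227.225.181 AND mask = 92.227.225.128
92.227.225.144 AND mask = 92.227.225.128
Yes, same subnet (92.227.225.128)


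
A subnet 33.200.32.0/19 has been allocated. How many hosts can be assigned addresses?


Host bits = 32 - 19 = 13
Total addresses = 2^13 = 8192
Usable = total - 2 (network and broadcast)
Usable hosts: 8190


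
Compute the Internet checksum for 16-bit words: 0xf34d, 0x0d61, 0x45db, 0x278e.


Sum all words (with carry folding):
+ 0xf34d = 0xf34d
+ 0x0d61 = 0x00af
+ 0x45db = 0x468a
+ 0x278e = 0x6e18
One's complement: ~0x6e18
Checksum = 0x91e7


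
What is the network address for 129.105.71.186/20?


IP:   10000001.01101001.01000111.10111010
Mask: 11111111.11111111.11110000.00000000
AND operation:
Net:  10000001.01101001.01000000.00000000
Network: 129.105.64.0/20


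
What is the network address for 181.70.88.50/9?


IP:   10110101.01000110.01011000.00110010
Mask: 11111111.10000000.00000000.00000000
AND operation:
Net:  10110101.00000000.00000000.00000000
Network: 181.0.0.0/9


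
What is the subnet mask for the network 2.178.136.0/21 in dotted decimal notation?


/21 means 21 network bits, 11 host bits
Binary: 11111111111111111111100000000000
Mask: 255.255.248.0


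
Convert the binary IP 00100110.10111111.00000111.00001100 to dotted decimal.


00100110 = 38
10111111 = 191
00000111 = 7
00001100 = 12
IP: 38.191.7.12


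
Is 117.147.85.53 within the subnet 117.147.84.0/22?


Subnet network: 117.147.84.0
Test IP AND mask: 117.147.84.0
Yes, 117.147.85.53 is in 117.147.84.0/22


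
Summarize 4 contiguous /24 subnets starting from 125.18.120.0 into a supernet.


Original prefix: /24
Number of subnets: 4 = 2^2
New prefix = 24 - 2 = 22
Supernet: 125.18.120.0/22


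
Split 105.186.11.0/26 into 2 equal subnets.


New prefix = 26 + 1 = 27
Each subnet has 32 addresses
  105.186.11.0/27
  105.186.11.32/27
Subnets: 105.186.11.0/27, 105.186.11.32/27


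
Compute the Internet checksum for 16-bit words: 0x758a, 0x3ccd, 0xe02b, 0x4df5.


Sum all words (with carry folding):
+ 0x758a = 0x758a
+ 0x3ccd = 0xb257
+ 0xe02b = 0x9283
+ 0x4df5 = 0xe078
One's complement: ~0xe078
Checksum = 0x1f87


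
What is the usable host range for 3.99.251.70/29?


Network: 3.99.251.64
Broadcast: 3.99.251.71
First usable = network + 1
Last usable = broadcast - 1
Range: 3.99.251.65 to 3.99.251.70


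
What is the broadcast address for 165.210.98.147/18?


Network: 165.210.64.0/18
Host bits = 14
Set all host bits to 1:
Broadcast: 165.210.127.255


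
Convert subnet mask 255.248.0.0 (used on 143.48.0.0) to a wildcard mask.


Subnet mask: 255.248.0.0
Wildcard = 255.255.255.255 - subnet mask
255 - 255 = 0
255 - 248 = 7
255 - 0 = 255
255 - 0 = 255
Wildcard: 0.7.255.255


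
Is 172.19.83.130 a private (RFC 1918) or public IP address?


RFC 1918 private ranges:
  10.0.0.0/8 (10.0.0.0 - 10.255.255.255)
  172.16.0.0/12 (172.16.0.0 - 172.31.255.255)
  192.168.0.0/16 (192.168.0.0 - 192.168.255.255)
Private (in 172.16.0.0/12)


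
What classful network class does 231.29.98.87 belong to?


First octet: 231
Binary: 11100111
1110xxxx -> Class D (224-239)
Class D (multicast), default mask N/A


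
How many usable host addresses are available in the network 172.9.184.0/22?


Host bits = 32 - 22 = 10
Total addresses = 2^10 = 1024
Usable = total - 2 (network and broadcast)
Usable hosts: 1022


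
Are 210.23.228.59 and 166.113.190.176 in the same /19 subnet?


Mask: 255.255.224.0
210.23.228.59 AND mask = 210.23.224.0
166.113.190.176 AND mask = 166.113.160.0
No, different subnets (210.23.224.0 vs 166.113.160.0)


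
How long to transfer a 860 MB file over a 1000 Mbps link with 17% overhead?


Effective throughput = 1000 * (1 - 17/100) = 830 Mbps
File size in Mb = 860 * 8 = 6880 Mb
Time = 6880 / 830
Time = 8.2892 seconds


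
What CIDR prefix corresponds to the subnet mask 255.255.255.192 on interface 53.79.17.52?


Binary: 11111111.11111111.11111111.11000000
Count leading 1s
Prefix: /26


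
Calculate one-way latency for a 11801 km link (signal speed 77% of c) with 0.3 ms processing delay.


Speed = 0.77 * 3e5 km/s = 231000 km/s
Propagation delay = 11801 / 231000 = 0.0511 s = 51.0866 ms
Processing delay = 0.3 ms
Total one-way latency = 51.3866 ms


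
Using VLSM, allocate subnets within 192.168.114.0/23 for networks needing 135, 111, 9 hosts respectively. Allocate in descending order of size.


135 hosts -> /24 (254 usable): 192.168.114.0/24
111 hosts -> /25 (126 usable): 192.168.115.0/25
9 hosts -> /28 (14 usable): 192.168.115.128/28
Allocation: 192.168.114.0/24 (135 hosts, 254 usable); 192.168.115.0/25 (111 hosts, 126 usable); 192.168.115.128/28 (9 hosts, 14 usable)


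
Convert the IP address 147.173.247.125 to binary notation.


147 = 10010011
173 = 10101101
247 = 11110111
125 = 01111101
Binary: 10010011.10101101.11110111.01111101


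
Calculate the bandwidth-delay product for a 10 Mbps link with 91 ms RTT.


BDP = bandwidth * RTT
= 10 Mbps * 91 ms
= 10 * 1e6 * 91 / 1000 bits
= 910000 bits
= 113750 bytes
= 111.084 KB
BDP = 910000 bits (113750 bytes)


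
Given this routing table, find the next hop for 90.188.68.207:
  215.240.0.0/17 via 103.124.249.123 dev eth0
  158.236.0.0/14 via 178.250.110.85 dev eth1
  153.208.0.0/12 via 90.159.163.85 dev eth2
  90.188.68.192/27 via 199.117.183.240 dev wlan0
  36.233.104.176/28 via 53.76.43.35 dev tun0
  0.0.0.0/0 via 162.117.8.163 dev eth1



Longest prefix match for 90.188.68.207:
  /17 215.240.0.0: no
  /14 158.236.0.0: no
  /12 153.208.0.0: no
  /27 90.188.68.192: MATCH
  /28 36.233.104.176: no
  /0 0.0.0.0: MATCH
Selected: next-hop 199.117.183.240 via wlan0 (matched /27)


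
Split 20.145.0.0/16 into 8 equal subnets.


New prefix = 16 + 3 = 19
Each subnet has 8192 addresses
  20.145.0.0/19
  20.145.32.0/19
  20.145.64.0/19
  20.145.96.0/19
  20.145.128.0/19
  20.145.160.0/19
  20.145.192.0/19
  20.145.224.0/19
Subnets: 20.145.0.0/19, 20.145.32.0/19, 20.145.64.0/19, 20.145.96.0/19, 20.145.128.0/19, 20.145.160.0/19, 20.145.192.0/19, 20.145.224.0/19


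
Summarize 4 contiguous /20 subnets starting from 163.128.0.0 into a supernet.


Original prefix: /20
Number of subnets: 4 = 2^2
New prefix = 20 - 2 = 18
Supernet: 163.128.0.0/18


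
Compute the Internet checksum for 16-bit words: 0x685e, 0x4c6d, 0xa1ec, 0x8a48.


Sum all words (with carry folding):
+ 0x685e = 0x685e
+ 0x4c6d = 0xb4cb
+ 0xa1ec = 0x56b8
+ 0x8a48 = 0xe100
One's complement: ~0xe100
Checksum = 0x1eff
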